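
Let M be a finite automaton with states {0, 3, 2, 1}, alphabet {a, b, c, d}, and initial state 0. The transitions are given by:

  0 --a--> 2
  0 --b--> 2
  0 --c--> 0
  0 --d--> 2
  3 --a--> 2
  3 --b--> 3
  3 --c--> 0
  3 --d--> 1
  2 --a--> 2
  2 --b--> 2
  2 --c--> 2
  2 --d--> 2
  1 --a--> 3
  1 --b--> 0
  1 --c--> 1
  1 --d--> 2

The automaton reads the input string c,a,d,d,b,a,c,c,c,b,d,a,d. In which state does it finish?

2

Trace: 0 -c-> 0 -a-> 2 -d-> 2 -d-> 2 -b-> 2 -a-> 2 -c-> 2 -c-> 2 -c-> 2 -b-> 2 -d-> 2 -a-> 2 -d-> 2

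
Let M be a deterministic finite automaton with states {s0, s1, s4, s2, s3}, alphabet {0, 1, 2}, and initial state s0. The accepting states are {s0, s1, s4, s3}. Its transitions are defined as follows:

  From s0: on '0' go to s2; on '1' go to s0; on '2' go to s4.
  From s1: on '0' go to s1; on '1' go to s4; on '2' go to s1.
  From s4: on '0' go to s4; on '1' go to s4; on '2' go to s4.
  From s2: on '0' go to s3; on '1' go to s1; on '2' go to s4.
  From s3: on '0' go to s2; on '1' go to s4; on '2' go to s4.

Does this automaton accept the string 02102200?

s0 → s2 → s4 → s4 → s4 → s4 → s4 → s4 → s4
End state s4 is accepting.

Yes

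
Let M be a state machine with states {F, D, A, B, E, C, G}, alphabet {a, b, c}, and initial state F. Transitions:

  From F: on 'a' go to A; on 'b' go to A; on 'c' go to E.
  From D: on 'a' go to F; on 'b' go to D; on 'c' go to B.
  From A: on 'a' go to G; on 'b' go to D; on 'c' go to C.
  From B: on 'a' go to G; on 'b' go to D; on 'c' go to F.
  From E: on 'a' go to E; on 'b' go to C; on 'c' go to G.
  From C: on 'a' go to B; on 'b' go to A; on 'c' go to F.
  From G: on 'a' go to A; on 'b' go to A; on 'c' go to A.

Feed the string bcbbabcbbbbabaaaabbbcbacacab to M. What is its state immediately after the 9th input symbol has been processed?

D

Trace: F -b-> A -c-> C -b-> A -b-> D -a-> F -b-> A -c-> C -b-> A -b-> D
After 9 symbols: D.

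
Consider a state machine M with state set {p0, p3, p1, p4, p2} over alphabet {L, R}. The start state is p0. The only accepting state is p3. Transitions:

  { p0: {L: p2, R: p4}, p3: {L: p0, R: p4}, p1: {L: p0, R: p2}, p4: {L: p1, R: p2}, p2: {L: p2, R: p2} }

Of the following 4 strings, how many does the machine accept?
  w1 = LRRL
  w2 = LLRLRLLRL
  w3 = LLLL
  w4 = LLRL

0

w1: Trace: p0 -L-> p2 -R-> p2 -R-> p2 -L-> p2  → end p2, rejected
w2: Trace: p0 -L-> p2 -L-> p2 -R-> p2 -L-> p2 -R-> p2 -L-> p2 -L-> p2 -R-> p2 -L-> p2  → end p2, rejected
w3: Trace: p0 -L-> p2 -L-> p2 -L-> p2 -L-> p2  → end p2, rejected
w4: Trace: p0 -L-> p2 -L-> p2 -R-> p2 -L-> p2  → end p2, rejected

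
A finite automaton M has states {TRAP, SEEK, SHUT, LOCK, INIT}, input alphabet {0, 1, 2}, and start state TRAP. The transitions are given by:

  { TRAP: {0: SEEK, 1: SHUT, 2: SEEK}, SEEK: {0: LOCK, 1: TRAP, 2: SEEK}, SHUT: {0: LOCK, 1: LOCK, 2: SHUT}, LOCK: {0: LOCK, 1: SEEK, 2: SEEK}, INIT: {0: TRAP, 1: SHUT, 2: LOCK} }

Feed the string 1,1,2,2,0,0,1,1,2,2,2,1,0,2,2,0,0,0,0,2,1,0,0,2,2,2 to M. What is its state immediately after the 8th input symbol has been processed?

start at TRAP
read '1': TRAP → SHUT
read '1': SHUT → LOCK
read '2': LOCK → SEEK
read '2': SEEK → SEEK
read '0': SEEK → LOCK
read '0': LOCK → LOCK
read '1': LOCK → SEEK
read '1': SEEK → TRAP
After 8 symbols: TRAP.

TRAP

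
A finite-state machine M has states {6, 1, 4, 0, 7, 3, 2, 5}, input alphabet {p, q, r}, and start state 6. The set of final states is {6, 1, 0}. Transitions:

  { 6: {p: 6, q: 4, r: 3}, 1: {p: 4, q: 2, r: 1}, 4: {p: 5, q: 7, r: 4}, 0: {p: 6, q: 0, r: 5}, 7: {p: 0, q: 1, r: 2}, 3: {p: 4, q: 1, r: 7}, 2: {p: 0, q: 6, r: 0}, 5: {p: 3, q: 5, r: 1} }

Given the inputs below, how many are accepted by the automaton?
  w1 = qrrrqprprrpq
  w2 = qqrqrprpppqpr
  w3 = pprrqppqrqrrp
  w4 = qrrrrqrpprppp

1

w1: Trace: 6 -q-> 4 -r-> 4 -r-> 4 -r-> 4 -q-> 7 -p-> 0 -r-> 5 -p-> 3 -r-> 7 -r-> 2 -p-> 0 -q-> 0  → end 0, accepted
w2: Trace: 6 -q-> 4 -q-> 7 -r-> 2 -q-> 6 -r-> 3 -p-> 4 -r-> 4 -p-> 5 -p-> 3 -p-> 4 -q-> 7 -p-> 0 -r-> 5  → end 5, rejected
w3: Trace: 6 -p-> 6 -p-> 6 -r-> 3 -r-> 7 -q-> 1 -p-> 4 -p-> 5 -q-> 5 -r-> 1 -q-> 2 -r-> 0 -r-> 5 -p-> 3  → end 3, rejected
w4: Trace: 6 -q-> 4 -r-> 4 -r-> 4 -r-> 4 -r-> 4 -q-> 7 -r-> 2 -p-> 0 -p-> 6 -r-> 3 -p-> 4 -p-> 5 -p-> 3  → end 3, rejected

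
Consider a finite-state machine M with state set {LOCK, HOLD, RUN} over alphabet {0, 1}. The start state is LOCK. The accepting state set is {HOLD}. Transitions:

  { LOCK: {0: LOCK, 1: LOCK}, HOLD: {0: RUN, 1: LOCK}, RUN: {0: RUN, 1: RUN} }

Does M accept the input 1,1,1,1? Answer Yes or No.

Trace: LOCK -1-> LOCK -1-> LOCK -1-> LOCK -1-> LOCK
End state LOCK is not accepting.

No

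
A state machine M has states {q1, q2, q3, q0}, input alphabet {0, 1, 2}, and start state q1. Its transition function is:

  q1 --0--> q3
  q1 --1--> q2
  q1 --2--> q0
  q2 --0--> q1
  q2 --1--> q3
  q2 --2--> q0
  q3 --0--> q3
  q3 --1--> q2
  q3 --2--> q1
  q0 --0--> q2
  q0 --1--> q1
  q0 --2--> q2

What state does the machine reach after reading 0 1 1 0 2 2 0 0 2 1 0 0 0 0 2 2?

q0

Trace: q1 -0-> q3 -1-> q2 -1-> q3 -0-> q3 -2-> q1 -2-> q0 -0-> q2 -0-> q1 -2-> q0 -1-> q1 -0-> q3 -0-> q3 -0-> q3 -0-> q3 -2-> q1 -2-> q0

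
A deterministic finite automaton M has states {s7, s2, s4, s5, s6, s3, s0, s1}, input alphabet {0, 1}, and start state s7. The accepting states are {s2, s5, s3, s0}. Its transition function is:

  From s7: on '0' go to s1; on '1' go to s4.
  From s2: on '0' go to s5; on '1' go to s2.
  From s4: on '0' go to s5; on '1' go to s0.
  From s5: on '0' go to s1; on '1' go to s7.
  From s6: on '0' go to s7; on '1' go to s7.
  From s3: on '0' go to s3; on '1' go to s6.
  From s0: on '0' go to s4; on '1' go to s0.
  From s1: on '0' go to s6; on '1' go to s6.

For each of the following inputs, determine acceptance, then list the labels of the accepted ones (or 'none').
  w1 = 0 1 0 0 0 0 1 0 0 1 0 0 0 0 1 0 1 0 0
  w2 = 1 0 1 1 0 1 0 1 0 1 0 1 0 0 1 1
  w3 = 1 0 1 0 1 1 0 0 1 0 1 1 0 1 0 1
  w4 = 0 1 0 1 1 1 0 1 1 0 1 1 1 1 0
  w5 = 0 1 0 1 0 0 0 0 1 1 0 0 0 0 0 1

w1: s7 → s1 → s6 → s7 → s1 → s6 → s7 → s4 → s5 → s1 → s6 → s7 → s1 → s6 → s7 → s4 → s5 → s7 → s1 → s6  → end s6, rejected
w2: s7 → s4 → s5 → s7 → s4 → s5 → s7 → s1 → s6 → s7 → s4 → s5 → s7 → s1 → s6 → s7 → s4  → end s4, rejected
w3: s7 → s4 → s5 → s7 → s1 → s6 → s7 → s1 → s6 → s7 → s1 → s6 → s7 → s1 → s6 → s7 → s4  → end s4, rejected
w4: s7 → s1 → s6 → s7 → s4 → s0 → s0 → s4 → s0 → s0 → s4 → s0 → s0 → s0 → s0 → s4  → end s4, rejected
w5: s7 → s1 → s6 → s7 → s4 → s5 → s1 → s6 → s7 → s4 → s0 → s4 → s5 → s1 → s6 → s7 → s4  → end s4, rejected

none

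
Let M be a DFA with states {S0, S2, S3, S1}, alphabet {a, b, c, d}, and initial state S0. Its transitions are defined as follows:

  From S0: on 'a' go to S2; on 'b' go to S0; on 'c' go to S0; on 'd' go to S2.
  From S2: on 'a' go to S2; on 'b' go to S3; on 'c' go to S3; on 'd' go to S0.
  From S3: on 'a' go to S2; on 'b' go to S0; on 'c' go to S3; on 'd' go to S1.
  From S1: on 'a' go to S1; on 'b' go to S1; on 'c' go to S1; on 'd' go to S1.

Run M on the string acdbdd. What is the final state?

start at S0
read 'a': S0 → S2
read 'c': S2 → S3
read 'd': S3 → S1
read 'b': S1 → S1
read 'd': S1 → S1
read 'd': S1 → S1

S1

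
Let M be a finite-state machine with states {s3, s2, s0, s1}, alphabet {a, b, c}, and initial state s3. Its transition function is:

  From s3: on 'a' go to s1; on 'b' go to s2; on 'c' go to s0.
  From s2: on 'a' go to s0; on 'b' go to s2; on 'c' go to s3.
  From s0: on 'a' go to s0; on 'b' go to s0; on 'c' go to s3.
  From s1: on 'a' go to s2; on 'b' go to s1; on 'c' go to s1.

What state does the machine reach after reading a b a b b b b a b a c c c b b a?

Trace: s3 -a-> s1 -b-> s1 -a-> s2 -b-> s2 -b-> s2 -b-> s2 -b-> s2 -a-> s0 -b-> s0 -a-> s0 -c-> s3 -c-> s0 -c-> s3 -b-> s2 -b-> s2 -a-> s0

s0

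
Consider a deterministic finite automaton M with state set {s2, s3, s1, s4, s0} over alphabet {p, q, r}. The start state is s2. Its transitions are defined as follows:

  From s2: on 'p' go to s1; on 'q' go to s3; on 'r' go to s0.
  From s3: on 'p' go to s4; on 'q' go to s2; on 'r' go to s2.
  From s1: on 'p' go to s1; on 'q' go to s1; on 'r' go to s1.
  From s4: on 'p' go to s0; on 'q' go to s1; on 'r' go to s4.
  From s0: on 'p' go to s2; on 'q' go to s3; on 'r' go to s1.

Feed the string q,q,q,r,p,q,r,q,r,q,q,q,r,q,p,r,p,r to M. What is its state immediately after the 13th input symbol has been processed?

Trace: s2 -q-> s3 -q-> s2 -q-> s3 -r-> s2 -p-> s1 -q-> s1 -r-> s1 -q-> s1 -r-> s1 -q-> s1 -q-> s1 -q-> s1 -r-> s1
After 13 symbols: s1.

s1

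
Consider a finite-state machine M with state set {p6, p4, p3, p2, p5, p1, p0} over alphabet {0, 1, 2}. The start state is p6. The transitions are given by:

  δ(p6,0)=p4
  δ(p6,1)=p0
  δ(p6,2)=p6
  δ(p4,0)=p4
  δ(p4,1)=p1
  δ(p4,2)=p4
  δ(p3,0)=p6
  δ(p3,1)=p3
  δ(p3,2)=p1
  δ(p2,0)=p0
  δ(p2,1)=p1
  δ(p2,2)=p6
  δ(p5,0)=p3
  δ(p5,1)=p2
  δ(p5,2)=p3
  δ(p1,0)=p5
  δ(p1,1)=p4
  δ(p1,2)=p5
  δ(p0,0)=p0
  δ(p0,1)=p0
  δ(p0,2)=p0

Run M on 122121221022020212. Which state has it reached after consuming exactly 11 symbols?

p6 → p0 → p0 → p0 → p0 → p0 → p0 → p0 → p0 → p0 → p0 → p0
After 11 symbols: p0.

p0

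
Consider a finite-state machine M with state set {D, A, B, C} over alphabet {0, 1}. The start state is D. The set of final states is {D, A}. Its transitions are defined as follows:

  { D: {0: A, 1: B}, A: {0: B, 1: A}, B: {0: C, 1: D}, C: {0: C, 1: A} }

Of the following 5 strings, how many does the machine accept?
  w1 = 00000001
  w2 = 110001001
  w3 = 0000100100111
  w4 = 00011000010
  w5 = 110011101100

3

w1: Trace: D -0-> A -0-> B -0-> C -0-> C -0-> C -0-> C -0-> C -1-> A  → end A, accepted
w2: Trace: D -1-> B -1-> D -0-> A -0-> B -0-> C -1-> A -0-> B -0-> C -1-> A  → end A, accepted
w3: Trace: D -0-> A -0-> B -0-> C -0-> C -1-> A -0-> B -0-> C -1-> A -0-> B -0-> C -1-> A -1-> A -1-> A  → end A, accepted
w4: Trace: D -0-> A -0-> B -0-> C -1-> A -1-> A -0-> B -0-> C -0-> C -0-> C -1-> A -0-> B  → end B, rejected
w5: Trace: D -1-> B -1-> D -0-> A -0-> B -1-> D -1-> B -1-> D -0-> A -1-> A -1-> A -0-> B -0-> C  → end C, rejected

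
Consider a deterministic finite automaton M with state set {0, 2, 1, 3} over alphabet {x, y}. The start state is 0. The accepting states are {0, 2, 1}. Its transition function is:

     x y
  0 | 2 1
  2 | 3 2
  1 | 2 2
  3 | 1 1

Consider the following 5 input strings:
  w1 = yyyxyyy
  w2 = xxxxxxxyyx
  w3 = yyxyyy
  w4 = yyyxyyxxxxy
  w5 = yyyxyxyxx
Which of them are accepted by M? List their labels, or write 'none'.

w1:
  start at 0
  read 'y': 0 → 1
  read 'y': 1 → 2
  read 'y': 2 → 2
  read 'x': 2 → 3
  read 'y': 3 → 1
  read 'y': 1 → 2
  read 'y': 2 → 2
  end 2, accepted
w2:
  start at 0
  read 'x': 0 → 2
  read 'x': 2 → 3
  read 'x': 3 → 1
  read 'x': 1 → 2
  read 'x': 2 → 3
  read 'x': 3 → 1
  read 'x': 1 → 2
  read 'y': 2 → 2
  read 'y': 2 → 2
  read 'x': 2 → 3
  end 3, rejected
w3:
  start at 0
  read 'y': 0 → 1
  read 'y': 1 → 2
  read 'x': 2 → 3
  read 'y': 3 → 1
  read 'y': 1 → 2
  read 'y': 2 → 2
  end 2, accepted
w4:
  start at 0
  read 'y': 0 → 1
  read 'y': 1 → 2
  read 'y': 2 → 2
  read 'x': 2 → 3
  read 'y': 3 → 1
  read 'y': 1 → 2
  read 'x': 2 → 3
  read 'x': 3 → 1
  read 'x': 1 → 2
  read 'x': 2 → 3
  read 'y': 3 → 1
  end 1, accepted
w5:
  start at 0
  read 'y': 0 → 1
  read 'y': 1 → 2
  read 'y': 2 → 2
  read 'x': 2 → 3
  read 'y': 3 → 1
  read 'x': 1 → 2
  read 'y': 2 → 2
  read 'x': 2 → 3
  read 'x': 3 → 1
  end 1, accepted

w1, w3, w4, w5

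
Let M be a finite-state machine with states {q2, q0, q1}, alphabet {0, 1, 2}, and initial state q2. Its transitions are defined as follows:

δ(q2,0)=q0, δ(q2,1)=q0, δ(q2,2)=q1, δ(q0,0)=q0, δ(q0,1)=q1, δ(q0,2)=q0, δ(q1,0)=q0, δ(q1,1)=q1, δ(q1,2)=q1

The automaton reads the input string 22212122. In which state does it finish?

start at q2
read '2': q2 → q1
read '2': q1 → q1
read '2': q1 → q1
read '1': q1 → q1
read '2': q1 → q1
read '1': q1 → q1
read '2': q1 → q1
read '2': q1 → q1

q1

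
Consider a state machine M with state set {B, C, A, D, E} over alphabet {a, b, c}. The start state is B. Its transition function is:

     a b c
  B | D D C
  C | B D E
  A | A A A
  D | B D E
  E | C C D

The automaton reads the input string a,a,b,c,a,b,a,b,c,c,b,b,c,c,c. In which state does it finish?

start at B
read 'a': B → D
read 'a': D → B
read 'b': B → D
read 'c': D → E
read 'a': E → C
read 'b': C → D
read 'a': D → B
read 'b': B → D
read 'c': D → E
read 'c': E → D
read 'b': D → D
read 'b': D → D
read 'c': D → E
read 'c': E → D
read 'c': D → E

E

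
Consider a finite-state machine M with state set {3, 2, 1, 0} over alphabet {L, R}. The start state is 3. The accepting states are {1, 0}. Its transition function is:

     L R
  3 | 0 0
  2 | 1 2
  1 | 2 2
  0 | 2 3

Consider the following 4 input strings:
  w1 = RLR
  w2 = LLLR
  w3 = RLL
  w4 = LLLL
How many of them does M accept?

1

w1: Trace: 3 -R-> 0 -L-> 2 -R-> 2  → end 2, rejected
w2: Trace: 3 -L-> 0 -L-> 2 -L-> 1 -R-> 2  → end 2, rejected
w3: Trace: 3 -R-> 0 -L-> 2 -L-> 1  → end 1, accepted
w4: Trace: 3 -L-> 0 -L-> 2 -L-> 1 -L-> 2  → end 2, rejected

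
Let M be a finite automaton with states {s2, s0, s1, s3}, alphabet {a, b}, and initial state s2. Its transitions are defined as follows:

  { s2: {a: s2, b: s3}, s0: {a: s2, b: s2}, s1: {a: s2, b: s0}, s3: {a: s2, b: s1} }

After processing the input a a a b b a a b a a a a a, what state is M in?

Trace: s2 -a-> s2 -a-> s2 -a-> s2 -b-> s3 -b-> s1 -a-> s2 -a-> s2 -b-> s3 -a-> s2 -a-> s2 -a-> s2 -a-> s2 -a-> s2

s2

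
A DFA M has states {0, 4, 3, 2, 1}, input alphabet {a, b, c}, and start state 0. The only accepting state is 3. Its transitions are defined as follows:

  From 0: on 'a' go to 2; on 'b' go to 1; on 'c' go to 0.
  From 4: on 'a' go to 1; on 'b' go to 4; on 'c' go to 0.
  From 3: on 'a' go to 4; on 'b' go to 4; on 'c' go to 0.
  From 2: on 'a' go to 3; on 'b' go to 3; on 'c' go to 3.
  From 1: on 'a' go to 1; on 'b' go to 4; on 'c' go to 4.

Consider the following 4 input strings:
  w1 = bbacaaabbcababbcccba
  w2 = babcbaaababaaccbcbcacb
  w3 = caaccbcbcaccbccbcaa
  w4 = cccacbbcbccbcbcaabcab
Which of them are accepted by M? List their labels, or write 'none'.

w4

w1: Trace: 0 -b-> 1 -b-> 4 -a-> 1 -c-> 4 -a-> 1 -a-> 1 -a-> 1 -b-> 4 -b-> 4 -c-> 0 -a-> 2 -b-> 3 -a-> 4 -b-> 4 -b-> 4 -c-> 0 -c-> 0 -c-> 0 -b-> 1 -a-> 1  → end 1, rejected
w2: Trace: 0 -b-> 1 -a-> 1 -b-> 4 -c-> 0 -b-> 1 -a-> 1 -a-> 1 -a-> 1 -b-> 4 -a-> 1 -b-> 4 -a-> 1 -a-> 1 -c-> 4 -c-> 0 -b-> 1 -c-> 4 -b-> 4 -c-> 0 -a-> 2 -c-> 3 -b-> 4  → end 4, rejected
w3: Trace: 0 -c-> 0 -a-> 2 -a-> 3 -c-> 0 -c-> 0 -b-> 1 -c-> 4 -b-> 4 -c-> 0 -a-> 2 -c-> 3 -c-> 0 -b-> 1 -c-> 4 -c-> 0 -b-> 1 -c-> 4 -a-> 1 -a-> 1  → end 1, rejected
w4: Trace: 0 -c-> 0 -c-> 0 -c-> 0 -a-> 2 -c-> 3 -b-> 4 -b-> 4 -c-> 0 -b-> 1 -c-> 4 -c-> 0 -b-> 1 -c-> 4 -b-> 4 -c-> 0 -a-> 2 -a-> 3 -b-> 4 -c-> 0 -a-> 2 -b-> 3  → end 3, accepted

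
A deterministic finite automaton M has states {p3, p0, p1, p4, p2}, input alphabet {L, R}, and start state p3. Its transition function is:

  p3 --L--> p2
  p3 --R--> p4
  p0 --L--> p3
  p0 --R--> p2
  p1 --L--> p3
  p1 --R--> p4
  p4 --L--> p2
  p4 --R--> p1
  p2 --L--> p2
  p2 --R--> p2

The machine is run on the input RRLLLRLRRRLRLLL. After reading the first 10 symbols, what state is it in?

p3 → p4 → p1 → p3 → p2 → p2 → p2 → p2 → p2 → p2 → p2
After 10 symbols: p2.

p2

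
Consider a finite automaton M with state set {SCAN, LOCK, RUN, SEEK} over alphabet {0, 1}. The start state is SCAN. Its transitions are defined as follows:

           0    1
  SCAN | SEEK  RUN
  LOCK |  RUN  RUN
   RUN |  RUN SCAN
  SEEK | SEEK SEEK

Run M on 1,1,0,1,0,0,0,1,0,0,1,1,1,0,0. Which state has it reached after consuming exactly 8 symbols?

SEEK

start at SCAN
read '1': SCAN → RUN
read '1': RUN → SCAN
read '0': SCAN → SEEK
read '1': SEEK → SEEK
read '0': SEEK → SEEK
read '0': SEEK → SEEK
read '0': SEEK → SEEK
read '1': SEEK → SEEK
After 8 symbols: SEEK.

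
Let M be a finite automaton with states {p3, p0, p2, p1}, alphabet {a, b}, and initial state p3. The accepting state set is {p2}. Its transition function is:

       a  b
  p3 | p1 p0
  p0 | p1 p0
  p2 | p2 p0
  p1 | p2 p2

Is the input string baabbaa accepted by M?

Yes

start at p3
read 'b': p3 → p0
read 'a': p0 → p1
read 'a': p1 → p2
read 'b': p2 → p0
read 'b': p0 → p0
read 'a': p0 → p1
read 'a': p1 → p2
End state p2 is accepting.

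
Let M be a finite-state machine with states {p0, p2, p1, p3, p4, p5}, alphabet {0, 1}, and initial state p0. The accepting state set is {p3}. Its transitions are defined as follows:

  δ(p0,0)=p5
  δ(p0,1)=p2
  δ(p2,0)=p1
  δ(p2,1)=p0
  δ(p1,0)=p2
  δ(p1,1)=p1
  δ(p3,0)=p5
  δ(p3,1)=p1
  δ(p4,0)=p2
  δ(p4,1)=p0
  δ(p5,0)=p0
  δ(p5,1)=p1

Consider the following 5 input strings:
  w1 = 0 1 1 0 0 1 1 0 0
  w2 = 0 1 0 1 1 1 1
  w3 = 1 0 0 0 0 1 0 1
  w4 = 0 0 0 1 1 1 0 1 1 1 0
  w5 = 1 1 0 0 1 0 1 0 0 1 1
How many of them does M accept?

0

w1: Trace: p0 -0-> p5 -1-> p1 -1-> p1 -0-> p2 -0-> p1 -1-> p1 -1-> p1 -0-> p2 -0-> p1  → end p1, rejected
w2: Trace: p0 -0-> p5 -1-> p1 -0-> p2 -1-> p0 -1-> p2 -1-> p0 -1-> p2  → end p2, rejected
w3: Trace: p0 -1-> p2 -0-> p1 -0-> p2 -0-> p1 -0-> p2 -1-> p0 -0-> p5 -1-> p1  → end p1, rejected
w4: Trace: p0 -0-> p5 -0-> p0 -0-> p5 -1-> p1 -1-> p1 -1-> p1 -0-> p2 -1-> p0 -1-> p2 -1-> p0 -0-> p5  → end p5, rejected
w5: Trace: p0 -1-> p2 -1-> p0 -0-> p5 -0-> p0 -1-> p2 -0-> p1 -1-> p1 -0-> p2 -0-> p1 -1-> p1 -1-> p1  → end p1, rejected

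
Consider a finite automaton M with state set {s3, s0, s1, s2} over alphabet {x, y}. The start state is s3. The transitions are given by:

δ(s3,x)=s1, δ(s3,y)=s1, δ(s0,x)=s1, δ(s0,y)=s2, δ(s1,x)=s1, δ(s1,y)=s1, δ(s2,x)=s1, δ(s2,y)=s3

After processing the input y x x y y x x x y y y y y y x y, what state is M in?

Trace: s3 -y-> s1 -x-> s1 -x-> s1 -y-> s1 -y-> s1 -x-> s1 -x-> s1 -x-> s1 -y-> s1 -y-> s1 -y-> s1 -y-> s1 -y-> s1 -y-> s1 -x-> s1 -y-> s1

s1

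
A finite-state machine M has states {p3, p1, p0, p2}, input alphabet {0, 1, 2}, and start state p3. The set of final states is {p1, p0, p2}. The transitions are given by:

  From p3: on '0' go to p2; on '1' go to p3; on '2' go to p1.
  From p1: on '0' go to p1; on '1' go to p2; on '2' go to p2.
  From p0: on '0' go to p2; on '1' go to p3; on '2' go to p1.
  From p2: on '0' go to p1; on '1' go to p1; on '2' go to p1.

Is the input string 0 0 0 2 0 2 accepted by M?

p3 → p2 → p1 → p1 → p2 → p1 → p2
End state p2 is accepting.

Yes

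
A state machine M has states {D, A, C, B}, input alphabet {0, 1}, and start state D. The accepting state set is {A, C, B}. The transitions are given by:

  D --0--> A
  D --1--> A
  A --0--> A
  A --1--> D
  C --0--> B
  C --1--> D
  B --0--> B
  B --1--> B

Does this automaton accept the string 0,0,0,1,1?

Yes

Trace: D -0-> A -0-> A -0-> A -1-> D -1-> A
End state A is accepting.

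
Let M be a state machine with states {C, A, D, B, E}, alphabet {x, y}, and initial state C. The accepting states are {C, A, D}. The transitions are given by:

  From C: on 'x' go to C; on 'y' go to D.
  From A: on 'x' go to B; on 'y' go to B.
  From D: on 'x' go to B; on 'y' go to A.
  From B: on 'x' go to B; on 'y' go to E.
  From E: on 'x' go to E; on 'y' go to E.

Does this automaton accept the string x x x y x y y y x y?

No

start at C
read 'x': C → C
read 'x': C → C
read 'x': C → C
read 'y': C → D
read 'x': D → B
read 'y': B → E
read 'y': E → E
read 'y': E → E
read 'x': E → E
read 'y': E → E
End state E is not accepting.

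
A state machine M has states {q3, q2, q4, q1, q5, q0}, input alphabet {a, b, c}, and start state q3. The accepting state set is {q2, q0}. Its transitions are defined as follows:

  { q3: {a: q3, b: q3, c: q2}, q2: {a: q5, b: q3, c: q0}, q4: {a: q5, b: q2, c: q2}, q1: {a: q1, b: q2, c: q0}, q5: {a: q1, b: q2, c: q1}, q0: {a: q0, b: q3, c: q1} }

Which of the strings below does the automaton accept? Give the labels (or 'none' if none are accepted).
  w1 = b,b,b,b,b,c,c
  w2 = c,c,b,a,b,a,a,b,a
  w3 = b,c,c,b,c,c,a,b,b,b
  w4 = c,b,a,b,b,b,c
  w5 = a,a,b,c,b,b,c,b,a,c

w1: Trace: q3 -b-> q3 -b-> q3 -b-> q3 -b-> q3 -b-> q3 -c-> q2 -c-> q0  → end q0, accepted
w2: Trace: q3 -c-> q2 -c-> q0 -b-> q3 -a-> q3 -b-> q3 -a-> q3 -a-> q3 -b-> q3 -a-> q3  → end q3, rejected
w3: Trace: q3 -b-> q3 -c-> q2 -c-> q0 -b-> q3 -c-> q2 -c-> q0 -a-> q0 -b-> q3 -b-> q3 -b-> q3  → end q3, rejected
w4: Trace: q3 -c-> q2 -b-> q3 -a-> q3 -b-> q3 -b-> q3 -b-> q3 -c-> q2  → end q2, accepted
w5: Trace: q3 -a-> q3 -a-> q3 -b-> q3 -c-> q2 -b-> q3 -b-> q3 -c-> q2 -b-> q3 -a-> q3 -c-> q2  → end q2, accepted

w1, w4, w5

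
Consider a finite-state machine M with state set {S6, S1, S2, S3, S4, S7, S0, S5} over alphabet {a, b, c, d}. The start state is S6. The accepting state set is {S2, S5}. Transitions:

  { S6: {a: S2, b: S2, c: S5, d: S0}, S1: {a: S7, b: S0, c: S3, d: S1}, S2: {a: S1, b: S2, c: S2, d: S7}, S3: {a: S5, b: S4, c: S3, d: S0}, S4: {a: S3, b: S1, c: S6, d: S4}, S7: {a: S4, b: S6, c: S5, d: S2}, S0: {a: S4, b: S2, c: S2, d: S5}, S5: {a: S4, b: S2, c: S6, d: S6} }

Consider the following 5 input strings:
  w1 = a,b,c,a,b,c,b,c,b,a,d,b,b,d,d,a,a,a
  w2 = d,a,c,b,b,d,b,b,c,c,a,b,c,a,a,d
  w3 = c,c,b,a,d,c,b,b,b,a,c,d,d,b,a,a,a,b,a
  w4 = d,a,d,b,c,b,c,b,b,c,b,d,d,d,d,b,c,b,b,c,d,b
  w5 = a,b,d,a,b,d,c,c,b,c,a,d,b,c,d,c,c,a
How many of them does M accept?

2

w1: Trace: S6 -a-> S2 -b-> S2 -c-> S2 -a-> S1 -b-> S0 -c-> S2 -b-> S2 -c-> S2 -b-> S2 -a-> S1 -d-> S1 -b-> S0 -b-> S2 -d-> S7 -d-> S2 -a-> S1 -a-> S7 -a-> S4  → end S4, rejected
w2: Trace: S6 -d-> S0 -a-> S4 -c-> S6 -b-> S2 -b-> S2 -d-> S7 -b-> S6 -b-> S2 -c-> S2 -c-> S2 -a-> S1 -b-> S0 -c-> S2 -a-> S1 -a-> S7 -d-> S2  → end S2, accepted
w3: Trace: S6 -c-> S5 -c-> S6 -b-> S2 -a-> S1 -d-> S1 -c-> S3 -b-> S4 -b-> S1 -b-> S0 -a-> S4 -c-> S6 -d-> S0 -d-> S5 -b-> S2 -a-> S1 -a-> S7 -a-> S4 -b-> S1 -a-> S7  → end S7, rejected
w4: Trace: S6 -d-> S0 -a-> S4 -d-> S4 -b-> S1 -c-> S3 -b-> S4 -c-> S6 -b-> S2 -b-> S2 -c-> S2 -b-> S2 -d-> S7 -d-> S2 -d-> S7 -d-> S2 -b-> S2 -c-> S2 -b-> S2 -b-> S2 -c-> S2 -d-> S7 -b-> S6  → end S6, rejected
w5: Trace: S6 -a-> S2 -b-> S2 -d-> S7 -a-> S4 -b-> S1 -d-> S1 -c-> S3 -c-> S3 -b-> S4 -c-> S6 -a-> S2 -d-> S7 -b-> S6 -c-> S5 -d-> S6 -c-> S5 -c-> S6 -a-> S2  → end S2, accepted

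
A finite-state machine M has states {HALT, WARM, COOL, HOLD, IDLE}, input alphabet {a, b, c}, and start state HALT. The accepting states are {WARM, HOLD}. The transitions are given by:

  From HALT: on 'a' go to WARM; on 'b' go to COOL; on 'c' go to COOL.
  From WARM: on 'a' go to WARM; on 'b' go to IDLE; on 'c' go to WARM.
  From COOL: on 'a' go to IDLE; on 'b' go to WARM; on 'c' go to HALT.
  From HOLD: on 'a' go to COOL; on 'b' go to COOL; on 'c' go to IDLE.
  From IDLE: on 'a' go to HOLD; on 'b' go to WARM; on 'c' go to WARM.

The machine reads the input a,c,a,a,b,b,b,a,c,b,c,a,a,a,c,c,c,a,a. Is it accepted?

Trace: HALT -a-> WARM -c-> WARM -a-> WARM -a-> WARM -b-> IDLE -b-> WARM -b-> IDLE -a-> HOLD -c-> IDLE -b-> WARM -c-> WARM -a-> WARM -a-> WARM -a-> WARM -c-> WARM -c-> WARM -c-> WARM -a-> WARM -a-> WARM
End state WARM is accepting.

Yes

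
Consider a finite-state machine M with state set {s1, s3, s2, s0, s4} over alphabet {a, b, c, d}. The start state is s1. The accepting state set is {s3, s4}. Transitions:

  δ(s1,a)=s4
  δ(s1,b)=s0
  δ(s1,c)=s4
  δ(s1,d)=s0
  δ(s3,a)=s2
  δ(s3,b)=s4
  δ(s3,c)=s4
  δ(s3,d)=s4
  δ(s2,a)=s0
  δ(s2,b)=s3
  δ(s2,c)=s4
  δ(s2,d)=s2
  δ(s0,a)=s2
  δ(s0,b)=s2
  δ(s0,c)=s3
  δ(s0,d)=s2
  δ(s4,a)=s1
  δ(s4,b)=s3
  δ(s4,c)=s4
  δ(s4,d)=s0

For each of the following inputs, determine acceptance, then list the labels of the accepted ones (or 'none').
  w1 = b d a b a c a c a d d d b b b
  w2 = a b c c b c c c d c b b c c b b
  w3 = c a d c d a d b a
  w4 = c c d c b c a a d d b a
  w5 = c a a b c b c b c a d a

w1:
  start at s1
  read 'b': s1 → s0
  read 'd': s0 → s2
  read 'a': s2 → s0
  read 'b': s0 → s2
  read 'a': s2 → s0
  read 'c': s0 → s3
  read 'a': s3 → s2
  read 'c': s2 → s4
  read 'a': s4 → s1
  read 'd': s1 → s0
  read 'd': s0 → s2
  read 'd': s2 → s2
  read 'b': s2 → s3
  read 'b': s3 → s4
  read 'b': s4 → s3
  end s3, accepted
w2:
  start at s1
  read 'a': s1 → s4
  read 'b': s4 → s3
  read 'c': s3 → s4
  read 'c': s4 → s4
  read 'b': s4 → s3
  read 'c': s3 → s4
  read 'c': s4 → s4
  read 'c': s4 → s4
  read 'd': s4 → s0
  read 'c': s0 → s3
  read 'b': s3 → s4
  read 'b': s4 → s3
  read 'c': s3 → s4
  read 'c': s4 → s4
  read 'b': s4 → s3
  read 'b': s3 → s4
  end s4, accepted
w3:
  start at s1
  read 'c': s1 → s4
  read 'a': s4 → s1
  read 'd': s1 → s0
  read 'c': s0 → s3
  read 'd': s3 → s4
  read 'a': s4 → s1
  read 'd': s1 → s0
  read 'b': s0 → s2
  read 'a': s2 → s0
  end s0, rejected
w4:
  start at s1
  read 'c': s1 → s4
  read 'c': s4 → s4
  read 'd': s4 → s0
  read 'c': s0 → s3
  read 'b': s3 → s4
  read 'c': s4 → s4
  read 'a': s4 → s1
  read 'a': s1 → s4
  read 'd': s4 → s0
  read 'd': s0 → s2
  read 'b': s2 → s3
  read 'a': s3 → s2
  end s2, rejected
w5:
  start at s1
  read 'c': s1 → s4
  read 'a': s4 → s1
  read 'a': s1 → s4
  read 'b': s4 → s3
  read 'c': s3 → s4
  read 'b': s4 → s3
  read 'c': s3 → s4
  read 'b': s4 → s3
  read 'c': s3 → s4
  read 'a': s4 → s1
  read 'd': s1 → s0
  read 'a': s0 → s2
  end s2, rejected

w1, w2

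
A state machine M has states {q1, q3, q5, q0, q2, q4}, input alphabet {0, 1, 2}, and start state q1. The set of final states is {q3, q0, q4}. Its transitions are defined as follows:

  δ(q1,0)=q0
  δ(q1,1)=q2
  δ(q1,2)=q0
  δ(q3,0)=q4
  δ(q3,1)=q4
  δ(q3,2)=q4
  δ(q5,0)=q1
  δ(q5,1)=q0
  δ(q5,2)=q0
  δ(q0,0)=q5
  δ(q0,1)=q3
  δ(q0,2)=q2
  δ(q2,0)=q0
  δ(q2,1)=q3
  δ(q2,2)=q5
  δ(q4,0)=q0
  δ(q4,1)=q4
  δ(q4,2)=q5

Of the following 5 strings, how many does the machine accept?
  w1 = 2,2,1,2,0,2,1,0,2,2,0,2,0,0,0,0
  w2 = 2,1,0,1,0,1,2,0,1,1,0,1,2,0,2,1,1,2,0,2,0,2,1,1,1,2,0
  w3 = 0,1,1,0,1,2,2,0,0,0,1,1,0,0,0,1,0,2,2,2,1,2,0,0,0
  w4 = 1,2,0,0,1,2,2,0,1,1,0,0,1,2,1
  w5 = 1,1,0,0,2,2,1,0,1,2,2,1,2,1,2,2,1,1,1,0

2

w1:
  start at q1
  read '2': q1 → q0
  read '2': q0 → q2
  read '1': q2 → q3
  read '2': q3 → q4
  read '0': q4 → q0
  read '2': q0 → q2
  read '1': q2 → q3
  read '0': q3 → q4
  read '2': q4 → q5
  read '2': q5 → q0
  read '0': q0 → q5
  read '2': q5 → q0
  read '0': q0 → q5
  read '0': q5 → q1
  read '0': q1 → q0
  read '0': q0 → q5
  end q5, rejected
w2:
  start at q1
  read '2': q1 → q0
  read '1': q0 → q3
  read '0': q3 → q4
  read '1': q4 → q4
  read '0': q4 → q0
  read '1': q0 → q3
  read '2': q3 → q4
  read '0': q4 → q0
  read '1': q0 → q3
  read '1': q3 → q4
  read '0': q4 → q0
  read '1': q0 → q3
  read '2': q3 → q4
  read '0': q4 → q0
  read '2': q0 → q2
  read '1': q2 → q3
  read '1': q3 → q4
  read '2': q4 → q5
  read '0': q5 → q1
  read '2': q1 → q0
  read '0': q0 → q5
  read '2': q5 → q0
  read '1': q0 → q3
  read '1': q3 → q4
  read '1': q4 → q4
  read '2': q4 → q5
  read '0': q5 → q1
  end q1, rejected
w3:
  start at q1
  read '0': q1 → q0
  read '1': q0 → q3
  read '1': q3 → q4
  read '0': q4 → q0
  read '1': q0 → q3
  read '2': q3 → q4
  read '2': q4 → q5
  read '0': q5 → q1
  read '0': q1 → q0
  read '0': q0 → q5
  read '1': q5 → q0
  read '1': q0 → q3
  read '0': q3 → q4
  read '0': q4 → q0
  read '0': q0 → q5
  read '1': q5 → q0
  read '0': q0 → q5
  read '2': q5 → q0
  read '2': q0 → q2
  read '2': q2 → q5
  read '1': q5 → q0
  read '2': q0 → q2
  read '0': q2 → q0
  read '0': q0 → q5
  read '0': q5 → q1
  end q1, rejected
w4:
  start at q1
  read '1': q1 → q2
  read '2': q2 → q5
  read '0': q5 → q1
  read '0': q1 → q0
  read '1': q0 → q3
  read '2': q3 → q4
  read '2': q4 → q5
  read '0': q5 → q1
  read '1': q1 → q2
  read '1': q2 → q3
  read '0': q3 → q4
  read '0': q4 → q0
  read '1': q0 → q3
  read '2': q3 → q4
  read '1': q4 → q4
  end q4, accepted
w5:
  start at q1
  read '1': q1 → q2
  read '1': q2 → q3
  read '0': q3 → q4
  read '0': q4 → q0
  read '2': q0 → q2
  read '2': q2 → q5
  read '1': q5 → q0
  read '0': q0 → q5
  read '1': q5 → q0
  read '2': q0 → q2
  read '2': q2 → q5
  read '1': q5 → q0
  read '2': q0 → q2
  read '1': q2 → q3
  read '2': q3 → q4
  read '2': q4 → q5
  read '1': q5 → q0
  read '1': q0 → q3
  read '1': q3 → q4
  read '0': q4 → q0
  end q0, accepted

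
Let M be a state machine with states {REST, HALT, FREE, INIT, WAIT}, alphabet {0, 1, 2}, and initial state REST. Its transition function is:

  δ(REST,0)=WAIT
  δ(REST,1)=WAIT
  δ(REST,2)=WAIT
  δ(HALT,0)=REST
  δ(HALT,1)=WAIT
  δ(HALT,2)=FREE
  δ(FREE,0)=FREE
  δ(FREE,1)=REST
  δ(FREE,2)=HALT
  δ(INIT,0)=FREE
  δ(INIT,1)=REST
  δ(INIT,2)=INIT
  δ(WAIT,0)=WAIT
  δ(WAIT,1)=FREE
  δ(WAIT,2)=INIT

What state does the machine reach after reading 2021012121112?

HALT

REST → WAIT → WAIT → INIT → REST → WAIT → FREE → HALT → WAIT → INIT → REST → WAIT → FREE → HALT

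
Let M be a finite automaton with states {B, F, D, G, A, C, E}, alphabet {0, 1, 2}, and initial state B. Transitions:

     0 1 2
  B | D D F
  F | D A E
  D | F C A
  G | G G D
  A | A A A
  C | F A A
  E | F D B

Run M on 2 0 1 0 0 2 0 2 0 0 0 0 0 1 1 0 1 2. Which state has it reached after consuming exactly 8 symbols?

Trace: B -2-> F -0-> D -1-> C -0-> F -0-> D -2-> A -0-> A -2-> A
After 8 symbols: A.

A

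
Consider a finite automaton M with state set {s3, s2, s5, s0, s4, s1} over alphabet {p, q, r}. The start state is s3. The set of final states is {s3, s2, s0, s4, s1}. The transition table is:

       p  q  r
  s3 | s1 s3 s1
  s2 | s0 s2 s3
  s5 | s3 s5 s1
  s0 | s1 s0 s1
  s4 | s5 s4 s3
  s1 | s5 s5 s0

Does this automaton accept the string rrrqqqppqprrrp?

s3 → s1 → s0 → s1 → s5 → s5 → s5 → s3 → s1 → s5 → s3 → s1 → s0 → s1 → s5
End state s5 is not accepting.

No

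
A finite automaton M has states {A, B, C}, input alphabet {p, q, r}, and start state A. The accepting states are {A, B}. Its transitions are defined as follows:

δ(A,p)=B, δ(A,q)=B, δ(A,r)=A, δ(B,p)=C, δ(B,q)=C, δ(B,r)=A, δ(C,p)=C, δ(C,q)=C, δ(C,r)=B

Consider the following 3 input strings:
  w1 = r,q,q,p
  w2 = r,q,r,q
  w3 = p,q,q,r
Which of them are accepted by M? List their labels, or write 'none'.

w2, w3

w1: Trace: A -r-> A -q-> B -q-> C -p-> C  → end C, rejected
w2: Trace: A -r-> A -q-> B -r-> A -q-> B  → end B, accepted
w3: Trace: A -p-> B -q-> C -q-> C -r-> B  → end B, accepted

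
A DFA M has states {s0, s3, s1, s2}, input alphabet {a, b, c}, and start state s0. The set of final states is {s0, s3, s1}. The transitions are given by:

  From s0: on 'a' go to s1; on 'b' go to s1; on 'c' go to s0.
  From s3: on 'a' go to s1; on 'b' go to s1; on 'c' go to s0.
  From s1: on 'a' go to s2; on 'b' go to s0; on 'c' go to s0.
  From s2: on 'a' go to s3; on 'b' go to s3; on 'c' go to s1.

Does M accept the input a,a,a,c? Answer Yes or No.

Trace: s0 -a-> s1 -a-> s2 -a-> s3 -c-> s0
End state s0 is accepting.

Yes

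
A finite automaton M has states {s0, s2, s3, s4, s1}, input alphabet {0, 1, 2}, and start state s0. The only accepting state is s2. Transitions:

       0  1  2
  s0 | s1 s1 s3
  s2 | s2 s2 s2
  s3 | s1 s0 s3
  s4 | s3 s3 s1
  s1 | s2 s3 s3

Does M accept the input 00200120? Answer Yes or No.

Yes

start at s0
read '0': s0 → s1
read '0': s1 → s2
read '2': s2 → s2
read '0': s2 → s2
read '0': s2 → s2
read '1': s2 → s2
read '2': s2 → s2
read '0': s2 → s2
End state s2 is accepting.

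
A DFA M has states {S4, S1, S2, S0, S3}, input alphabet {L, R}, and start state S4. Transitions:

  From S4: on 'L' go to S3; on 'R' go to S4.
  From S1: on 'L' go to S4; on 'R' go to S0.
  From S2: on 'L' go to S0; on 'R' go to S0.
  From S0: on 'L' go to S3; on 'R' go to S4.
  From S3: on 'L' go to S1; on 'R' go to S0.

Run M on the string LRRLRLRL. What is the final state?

S3

Trace: S4 -L-> S3 -R-> S0 -R-> S4 -L-> S3 -R-> S0 -L-> S3 -R-> S0 -L-> S3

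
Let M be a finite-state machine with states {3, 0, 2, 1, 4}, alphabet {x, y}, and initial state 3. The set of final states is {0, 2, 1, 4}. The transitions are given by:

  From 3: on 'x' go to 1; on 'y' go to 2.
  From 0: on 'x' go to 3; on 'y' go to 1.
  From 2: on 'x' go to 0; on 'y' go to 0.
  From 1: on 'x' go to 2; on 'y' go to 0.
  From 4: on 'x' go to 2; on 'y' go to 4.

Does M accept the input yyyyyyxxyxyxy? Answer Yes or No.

Yes

3 → 2 → 0 → 1 → 0 → 1 → 0 → 3 → 1 → 0 → 3 → 2 → 0 → 1
End state 1 is accepting.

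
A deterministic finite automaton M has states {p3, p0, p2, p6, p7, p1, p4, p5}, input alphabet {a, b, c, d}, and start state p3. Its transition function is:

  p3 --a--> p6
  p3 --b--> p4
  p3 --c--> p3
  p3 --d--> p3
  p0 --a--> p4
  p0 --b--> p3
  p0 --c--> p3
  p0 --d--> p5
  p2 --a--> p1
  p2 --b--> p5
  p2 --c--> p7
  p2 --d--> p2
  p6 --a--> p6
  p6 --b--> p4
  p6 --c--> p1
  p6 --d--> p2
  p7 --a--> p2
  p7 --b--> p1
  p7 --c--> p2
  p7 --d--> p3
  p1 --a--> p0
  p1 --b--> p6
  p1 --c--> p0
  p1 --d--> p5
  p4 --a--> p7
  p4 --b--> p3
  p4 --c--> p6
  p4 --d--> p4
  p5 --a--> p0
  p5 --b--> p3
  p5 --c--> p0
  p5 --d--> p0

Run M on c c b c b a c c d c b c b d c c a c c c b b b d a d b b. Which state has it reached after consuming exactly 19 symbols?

p3

p3 → p3 → p3 → p4 → p6 → p4 → p7 → p2 → p7 → p3 → p3 → p4 → p6 → p4 → p4 → p6 → p1 → p0 → p3 → p3
After 19 symbols: p3.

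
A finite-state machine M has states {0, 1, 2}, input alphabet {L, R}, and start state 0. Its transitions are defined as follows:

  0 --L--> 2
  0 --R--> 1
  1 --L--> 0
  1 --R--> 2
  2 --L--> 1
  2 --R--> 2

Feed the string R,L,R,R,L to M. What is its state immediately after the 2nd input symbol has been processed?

0

Trace: 0 -R-> 1 -L-> 0
After 2 symbols: 0.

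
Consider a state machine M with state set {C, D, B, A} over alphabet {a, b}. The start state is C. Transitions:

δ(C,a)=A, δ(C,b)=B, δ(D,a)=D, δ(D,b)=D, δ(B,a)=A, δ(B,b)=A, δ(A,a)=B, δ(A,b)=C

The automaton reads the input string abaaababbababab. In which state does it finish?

start at C
read 'a': C → A
read 'b': A → C
read 'a': C → A
read 'a': A → B
read 'a': B → A
read 'b': A → C
read 'a': C → A
read 'b': A → C
read 'b': C → B
read 'a': B → A
read 'b': A → C
read 'a': C → A
read 'b': A → C
read 'a': C → A
read 'b': A → C

C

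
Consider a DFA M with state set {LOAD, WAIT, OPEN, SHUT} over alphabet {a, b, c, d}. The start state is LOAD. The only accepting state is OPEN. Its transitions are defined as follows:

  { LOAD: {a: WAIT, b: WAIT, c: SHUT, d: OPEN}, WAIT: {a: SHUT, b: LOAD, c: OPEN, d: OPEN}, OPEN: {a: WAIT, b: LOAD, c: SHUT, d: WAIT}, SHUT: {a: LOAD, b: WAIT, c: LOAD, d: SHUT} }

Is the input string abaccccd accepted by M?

No

LOAD → WAIT → LOAD → WAIT → OPEN → SHUT → LOAD → SHUT → SHUT
End state SHUT is not accepting.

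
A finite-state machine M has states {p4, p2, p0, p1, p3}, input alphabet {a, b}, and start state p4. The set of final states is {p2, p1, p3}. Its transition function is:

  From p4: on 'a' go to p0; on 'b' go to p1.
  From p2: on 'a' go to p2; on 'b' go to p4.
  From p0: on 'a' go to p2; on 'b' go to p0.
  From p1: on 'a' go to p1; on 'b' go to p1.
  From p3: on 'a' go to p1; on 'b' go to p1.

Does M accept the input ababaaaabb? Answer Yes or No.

Yes

p4 → p0 → p0 → p2 → p4 → p0 → p2 → p2 → p2 → p4 → p1
End state p1 is accepting.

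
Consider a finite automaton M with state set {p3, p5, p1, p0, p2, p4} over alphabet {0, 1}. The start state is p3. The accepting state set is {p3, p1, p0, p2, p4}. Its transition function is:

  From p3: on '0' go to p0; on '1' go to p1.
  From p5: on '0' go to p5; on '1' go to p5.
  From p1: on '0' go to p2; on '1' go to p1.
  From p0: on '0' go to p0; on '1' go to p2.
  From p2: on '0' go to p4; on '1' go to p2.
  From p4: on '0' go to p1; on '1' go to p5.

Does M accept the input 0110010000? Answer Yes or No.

start at p3
read '0': p3 → p0
read '1': p0 → p2
read '1': p2 → p2
read '0': p2 → p4
read '0': p4 → p1
read '1': p1 → p1
read '0': p1 → p2
read '0': p2 → p4
read '0': p4 → p1
read '0': p1 → p2
End state p2 is accepting.

Yes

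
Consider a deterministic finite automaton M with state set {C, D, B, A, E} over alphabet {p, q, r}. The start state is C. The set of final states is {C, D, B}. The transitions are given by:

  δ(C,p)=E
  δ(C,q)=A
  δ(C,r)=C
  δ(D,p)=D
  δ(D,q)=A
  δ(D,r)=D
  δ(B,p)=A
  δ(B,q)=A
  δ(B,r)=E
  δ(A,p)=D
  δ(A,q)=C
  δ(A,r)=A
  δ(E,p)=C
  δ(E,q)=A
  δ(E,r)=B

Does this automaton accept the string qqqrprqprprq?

No

start at C
read 'q': C → A
read 'q': A → C
read 'q': C → A
read 'r': A → A
read 'p': A → D
read 'r': D → D
read 'q': D → A
read 'p': A → D
read 'r': D → D
read 'p': D → D
read 'r': D → D
read 'q': D → A
End state A is not accepting.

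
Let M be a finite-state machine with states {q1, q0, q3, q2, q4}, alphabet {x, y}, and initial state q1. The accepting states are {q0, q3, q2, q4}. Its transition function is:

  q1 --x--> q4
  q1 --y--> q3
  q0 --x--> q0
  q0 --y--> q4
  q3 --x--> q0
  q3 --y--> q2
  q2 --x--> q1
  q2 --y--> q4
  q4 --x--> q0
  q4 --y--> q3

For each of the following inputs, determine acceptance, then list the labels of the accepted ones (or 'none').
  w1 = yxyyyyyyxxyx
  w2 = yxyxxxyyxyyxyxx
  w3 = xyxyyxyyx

w1: Trace: q1 -y-> q3 -x-> q0 -y-> q4 -y-> q3 -y-> q2 -y-> q4 -y-> q3 -y-> q2 -x-> q1 -x-> q4 -y-> q3 -x-> q0  → end q0, accepted
w2: Trace: q1 -y-> q3 -x-> q0 -y-> q4 -x-> q0 -x-> q0 -x-> q0 -y-> q4 -y-> q3 -x-> q0 -y-> q4 -y-> q3 -x-> q0 -y-> q4 -x-> q0 -x-> q0  → end q0, accepted
w3: Trace: q1 -x-> q4 -y-> q3 -x-> q0 -y-> q4 -y-> q3 -x-> q0 -y-> q4 -y-> q3 -x-> q0  → end q0, accepted

w1, w2, w3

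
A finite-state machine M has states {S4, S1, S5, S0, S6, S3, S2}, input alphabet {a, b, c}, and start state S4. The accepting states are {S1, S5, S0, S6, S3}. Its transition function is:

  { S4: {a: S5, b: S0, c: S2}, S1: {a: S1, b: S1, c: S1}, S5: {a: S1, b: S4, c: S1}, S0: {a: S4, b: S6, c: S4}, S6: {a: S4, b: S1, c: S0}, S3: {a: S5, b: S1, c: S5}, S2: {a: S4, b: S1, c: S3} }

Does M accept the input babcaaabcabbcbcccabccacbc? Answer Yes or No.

Yes

S4 → S0 → S4 → S0 → S4 → S5 → S1 → S1 → S1 → S1 → S1 → S1 → S1 → S1 → S1 → S1 → S1 → S1 → S1 → S1 → S1 → S1 → S1 → S1 → S1 → S1
End state S1 is accepting.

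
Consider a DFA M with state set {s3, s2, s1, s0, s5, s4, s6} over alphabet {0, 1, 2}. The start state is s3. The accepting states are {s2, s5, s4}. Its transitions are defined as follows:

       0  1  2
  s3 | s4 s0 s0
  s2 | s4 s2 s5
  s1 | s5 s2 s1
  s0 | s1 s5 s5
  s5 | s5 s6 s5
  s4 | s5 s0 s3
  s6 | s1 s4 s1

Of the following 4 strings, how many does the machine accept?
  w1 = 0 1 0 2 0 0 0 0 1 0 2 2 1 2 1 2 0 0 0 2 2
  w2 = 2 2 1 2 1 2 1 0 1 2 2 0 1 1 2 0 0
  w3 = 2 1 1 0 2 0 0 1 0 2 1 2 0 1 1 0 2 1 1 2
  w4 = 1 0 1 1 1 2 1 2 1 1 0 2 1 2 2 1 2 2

2

w1:
  start at s3
  read '0': s3 → s4
  read '1': s4 → s0
  read '0': s0 → s1
  read '2': s1 → s1
  read '0': s1 → s5
  read '0': s5 → s5
  read '0': s5 → s5
  read '0': s5 → s5
  read '1': s5 → s6
  read '0': s6 → s1
  read '2': s1 → s1
  read '2': s1 → s1
  read '1': s1 → s2
  read '2': s2 → s5
  read '1': s5 → s6
  read '2': s6 → s1
  read '0': s1 → s5
  read '0': s5 → s5
  read '0': s5 → s5
  read '2': s5 → s5
  read '2': s5 → s5
  end s5, accepted
w2:
  start at s3
  read '2': s3 → s0
  read '2': s0 → s5
  read '1': s5 → s6
  read '2': s6 → s1
  read '1': s1 → s2
  read '2': s2 → s5
  read '1': s5 → s6
  read '0': s6 → s1
  read '1': s1 → s2
  read '2': s2 → s5
  read '2': s5 → s5
  read '0': s5 → s5
  read '1': s5 → s6
  read '1': s6 → s4
  read '2': s4 → s3
  read '0': s3 → s4
  read '0': s4 → s5
  end s5, accepted
w3:
  start at s3
  read '2': s3 → s0
  read '1': s0 → s5
  read '1': s5 → s6
  read '0': s6 → s1
  read '2': s1 → s1
  read '0': s1 → s5
  read '0': s5 → s5
  read '1': s5 → s6
  read '0': s6 → s1
  read '2': s1 → s1
  read '1': s1 → s2
  read '2': s2 → s5
  read '0': s5 → s5
  read '1': s5 → s6
  read '1': s6 → s4
  read '0': s4 → s5
  read '2': s5 → s5
  read '1': s5 → s6
  read '1': s6 → s4
  read '2': s4 → s3
  end s3, rejected
w4:
  start at s3
  read '1': s3 → s0
  read '0': s0 → s1
  read '1': s1 → s2
  read '1': s2 → s2
  read '1': s2 → s2
  read '2': s2 → s5
  read '1': s5 → s6
  read '2': s6 → s1
  read '1': s1 → s2
  read '1': s2 → s2
  read '0': s2 → s4
  read '2': s4 → s3
  read '1': s3 → s0
  read '2': s0 → s5
  read '2': s5 → s5
  read '1': s5 → s6
  read '2': s6 → s1
  read '2': s1 → s1
  end s1, rejected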